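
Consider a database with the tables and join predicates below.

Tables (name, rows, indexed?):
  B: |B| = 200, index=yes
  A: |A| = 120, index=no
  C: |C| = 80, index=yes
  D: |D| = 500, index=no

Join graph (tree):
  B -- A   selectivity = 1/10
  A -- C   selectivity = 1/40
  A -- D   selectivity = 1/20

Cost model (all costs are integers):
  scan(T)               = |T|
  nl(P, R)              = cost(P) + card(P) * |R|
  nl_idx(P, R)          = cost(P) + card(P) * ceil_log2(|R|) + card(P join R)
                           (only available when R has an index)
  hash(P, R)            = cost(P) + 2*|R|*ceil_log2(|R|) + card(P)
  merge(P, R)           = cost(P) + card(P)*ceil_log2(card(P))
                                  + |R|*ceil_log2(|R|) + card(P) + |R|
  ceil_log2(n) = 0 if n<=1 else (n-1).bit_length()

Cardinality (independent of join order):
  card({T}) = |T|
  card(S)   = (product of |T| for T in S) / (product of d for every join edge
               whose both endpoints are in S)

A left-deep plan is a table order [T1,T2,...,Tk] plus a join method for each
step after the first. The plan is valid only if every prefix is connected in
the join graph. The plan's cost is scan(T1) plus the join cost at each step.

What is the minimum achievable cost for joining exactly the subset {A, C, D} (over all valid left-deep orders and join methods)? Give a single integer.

6800

Selinger DP over subsets of {A,C,D}:
  {A}: scan cost=120, card=120
  {C}: scan cost=80, card=80
  {D}: scan cost=500, card=500
  {AC}: card=240; try (C,nl_idx)→1200, (C,hash)→1360, (A,merge)→1680, (C,merge)→1720, (A,hash)→1840, (A,nl)→9680 …(+1); best=1200 via (C,nl_idx)
  {AD}: card=3000; try (A,hash)→2680, (D,merge)→6080, (A,merge)→6460, (D,hash)→9240, (D,nl)→60120, (A,nl)→60500; best=2680 via (A,hash)
  {ACD}: card=6000; try (C,hash)→6800, (D,merge)→8360, (D,hash)→10440, (C,nl_idx)→29680, (C,merge)→42320, (D,nl)→121200 …(+1); best=6800 via (C,hash)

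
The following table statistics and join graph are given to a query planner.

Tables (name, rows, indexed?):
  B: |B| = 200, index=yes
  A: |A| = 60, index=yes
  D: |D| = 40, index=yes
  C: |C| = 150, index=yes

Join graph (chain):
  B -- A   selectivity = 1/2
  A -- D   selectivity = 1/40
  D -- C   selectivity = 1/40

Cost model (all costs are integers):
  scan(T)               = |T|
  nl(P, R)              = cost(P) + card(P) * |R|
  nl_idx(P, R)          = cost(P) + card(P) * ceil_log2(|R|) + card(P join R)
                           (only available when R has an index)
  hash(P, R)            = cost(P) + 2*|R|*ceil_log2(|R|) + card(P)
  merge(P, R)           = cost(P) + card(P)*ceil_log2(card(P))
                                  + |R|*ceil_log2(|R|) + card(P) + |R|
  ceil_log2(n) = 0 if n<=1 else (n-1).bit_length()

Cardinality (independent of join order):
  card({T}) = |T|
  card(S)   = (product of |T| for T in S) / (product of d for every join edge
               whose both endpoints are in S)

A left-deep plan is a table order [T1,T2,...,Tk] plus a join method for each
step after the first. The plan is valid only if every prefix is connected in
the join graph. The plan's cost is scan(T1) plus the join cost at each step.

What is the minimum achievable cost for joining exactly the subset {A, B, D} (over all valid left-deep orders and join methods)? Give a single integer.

2560

Selinger DP over subsets of {A,B,D}:
  {B}: scan cost=200, card=200
  {A}: scan cost=60, card=60
  {D}: scan cost=40, card=40
  {AB}: card=6000; try (A,hash)→1120, (B,merge)→2280, (A,merge)→2420, (B,hash)→3320, (B,nl_idx)→6540, (A,nl_idx)→7400 …(+2); best=1120 via (A,hash)
  {AD}: card=60; try (A,nl_idx)→340, (D,nl_idx)→480, (D,hash)→600, (A,merge)→740, (D,merge)→760, (A,hash)→800 …(+2); best=340 via (A,nl_idx)
  {ABD}: card=6000; try (B,merge)→2560, (B,hash)→3600, (B,nl_idx)→6820, (D,hash)→7600, (B,nl)→12340, (D,nl_idx)→43120 …(+2); best=2560 via (B,merge)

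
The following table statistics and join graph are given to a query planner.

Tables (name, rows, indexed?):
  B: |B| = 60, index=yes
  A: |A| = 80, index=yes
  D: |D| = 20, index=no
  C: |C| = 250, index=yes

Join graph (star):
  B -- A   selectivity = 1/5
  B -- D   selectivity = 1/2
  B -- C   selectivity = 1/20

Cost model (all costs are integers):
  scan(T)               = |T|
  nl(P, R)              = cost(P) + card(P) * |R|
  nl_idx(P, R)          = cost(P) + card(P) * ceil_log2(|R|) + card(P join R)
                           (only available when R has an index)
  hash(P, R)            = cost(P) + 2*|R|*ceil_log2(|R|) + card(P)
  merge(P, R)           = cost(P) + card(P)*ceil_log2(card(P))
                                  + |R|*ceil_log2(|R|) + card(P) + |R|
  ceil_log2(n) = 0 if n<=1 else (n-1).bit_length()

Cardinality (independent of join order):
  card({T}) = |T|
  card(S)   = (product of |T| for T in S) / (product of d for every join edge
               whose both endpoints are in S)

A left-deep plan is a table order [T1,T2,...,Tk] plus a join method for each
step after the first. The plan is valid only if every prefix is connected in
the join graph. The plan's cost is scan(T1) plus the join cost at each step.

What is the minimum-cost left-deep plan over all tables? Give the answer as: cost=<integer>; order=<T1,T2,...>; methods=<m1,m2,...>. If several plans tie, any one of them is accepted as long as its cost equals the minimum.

cost=10790; order=C,B,D,A; methods=hash,hash,hash

Selinger DP (subsets sized 1..n):
  {B}: scan cost=60, card=60
  {A}: scan cost=80, card=80
  {D}: scan cost=20, card=20
  {C}: scan cost=250, card=250
  {AB}: card=960; try (B,hash)→880, (A,merge)→1120, (B,merge)→1140, (A,hash)→1240, (A,nl_idx)→1440, (B,nl_idx)→1520 …(+2); best=880 via (B,hash)
  {BD}: card=600; try (D,hash)→320, (B,merge)→560, (D,merge)→600, (B,nl_idx)→740, (B,hash)→760, (B,nl)→1220 …(+1); best=320 via (D,hash)
  {BC}: card=750; try (B,hash)→1220, (C,nl_idx)→1290, (B,nl_idx)→2500, (C,merge)→2730, (B,merge)→2920, (C,hash)→4120 …(+2); best=1220 via (B,hash)
  {ABD}: card=9600; try (D,hash)→2040, (A,hash)→2040, (A,merge)→7560, (D,merge)→11560, (A,nl_idx)→14120, (D,nl)→20080 …(+1); best=2040 via (D,hash)
  {ABC}: card=12000; try (A,hash)→3090, (C,hash)→5840, (A,merge)→10110, (C,merge)→13690, (A,nl_idx)→18470, (C,nl_idx)→20560 …(+2); best=3090 via (A,hash)
  {BCD}: card=7500; try (D,hash)→2170, (C,hash)→4920, (C,merge)→9170, (D,merge)→9590, (C,nl_idx)→12620, (D,nl)→16220 …(+1); best=2170 via (D,hash)
  {ABCD}: card=120000; try (A,hash)→10790, (D,hash)→15290, (C,hash)→15640, (A,merge)→107810, (C,merge)→148290, (A,nl_idx)→174670 …(+5); best=10790 via (A,hash)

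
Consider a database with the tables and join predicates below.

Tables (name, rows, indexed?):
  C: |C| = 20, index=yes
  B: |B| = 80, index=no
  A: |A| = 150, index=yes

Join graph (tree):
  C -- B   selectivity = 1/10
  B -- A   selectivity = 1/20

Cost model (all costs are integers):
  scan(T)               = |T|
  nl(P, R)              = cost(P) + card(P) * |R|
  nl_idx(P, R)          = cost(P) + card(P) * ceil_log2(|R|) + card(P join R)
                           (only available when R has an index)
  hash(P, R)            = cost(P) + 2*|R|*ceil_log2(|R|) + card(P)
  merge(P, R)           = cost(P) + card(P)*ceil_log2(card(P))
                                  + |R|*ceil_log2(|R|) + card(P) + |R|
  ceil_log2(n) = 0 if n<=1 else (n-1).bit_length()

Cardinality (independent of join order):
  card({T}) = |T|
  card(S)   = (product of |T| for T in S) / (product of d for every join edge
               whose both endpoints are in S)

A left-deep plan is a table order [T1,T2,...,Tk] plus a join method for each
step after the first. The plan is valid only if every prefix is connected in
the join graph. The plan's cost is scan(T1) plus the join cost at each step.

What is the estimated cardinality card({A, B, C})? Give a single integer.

1200

Tables in S: A(150), B(80), C(20)
Edges inside S: C-B(d=10), B-A(d=20)
numerator = 150 * 80 * 20 = 240000
denominator = 10 * 20 = 200
card(S) = 240000 / 200 = 1200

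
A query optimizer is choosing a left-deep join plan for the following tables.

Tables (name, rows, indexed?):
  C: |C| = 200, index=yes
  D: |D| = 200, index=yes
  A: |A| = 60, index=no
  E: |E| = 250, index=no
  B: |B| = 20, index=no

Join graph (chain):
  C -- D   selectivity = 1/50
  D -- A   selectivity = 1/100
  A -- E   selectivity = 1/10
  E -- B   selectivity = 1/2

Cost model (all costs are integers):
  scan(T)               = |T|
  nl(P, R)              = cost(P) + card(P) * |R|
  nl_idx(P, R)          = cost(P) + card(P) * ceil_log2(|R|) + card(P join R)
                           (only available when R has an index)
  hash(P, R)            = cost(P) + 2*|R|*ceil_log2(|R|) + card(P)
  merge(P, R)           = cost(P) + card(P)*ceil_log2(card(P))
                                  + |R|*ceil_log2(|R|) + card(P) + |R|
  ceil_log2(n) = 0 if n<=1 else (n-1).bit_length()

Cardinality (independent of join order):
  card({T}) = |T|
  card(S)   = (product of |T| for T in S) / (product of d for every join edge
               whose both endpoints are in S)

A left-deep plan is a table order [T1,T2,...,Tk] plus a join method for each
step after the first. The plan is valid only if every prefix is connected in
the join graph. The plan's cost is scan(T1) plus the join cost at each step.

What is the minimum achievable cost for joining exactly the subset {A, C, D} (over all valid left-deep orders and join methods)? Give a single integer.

2100

Selinger DP over subsets of {A,C,D}:
  {C}: scan cost=200, card=200
  {D}: scan cost=200, card=200
  {A}: scan cost=60, card=60
  {CD}: card=800; try (D,nl_idx)→2600, (C,nl_idx)→2600, (D,hash)→3600, (C,hash)→3600, (D,merge)→3800, (C,merge)→3800 …(+2); best=2600 via (D,nl_idx)
  {AD}: card=120; try (D,nl_idx)→660, (A,hash)→1120, (D,merge)→2280, (A,merge)→2420, (D,hash)→3320, (D,nl)→12060 …(+1); best=660 via (D,nl_idx)
  {ACD}: card=480; try (C,nl_idx)→2100, (C,merge)→3420, (C,hash)→3980, (A,hash)→4120, (A,merge)→11820, (C,nl)→24660 …(+1); best=2100 via (C,nl_idx)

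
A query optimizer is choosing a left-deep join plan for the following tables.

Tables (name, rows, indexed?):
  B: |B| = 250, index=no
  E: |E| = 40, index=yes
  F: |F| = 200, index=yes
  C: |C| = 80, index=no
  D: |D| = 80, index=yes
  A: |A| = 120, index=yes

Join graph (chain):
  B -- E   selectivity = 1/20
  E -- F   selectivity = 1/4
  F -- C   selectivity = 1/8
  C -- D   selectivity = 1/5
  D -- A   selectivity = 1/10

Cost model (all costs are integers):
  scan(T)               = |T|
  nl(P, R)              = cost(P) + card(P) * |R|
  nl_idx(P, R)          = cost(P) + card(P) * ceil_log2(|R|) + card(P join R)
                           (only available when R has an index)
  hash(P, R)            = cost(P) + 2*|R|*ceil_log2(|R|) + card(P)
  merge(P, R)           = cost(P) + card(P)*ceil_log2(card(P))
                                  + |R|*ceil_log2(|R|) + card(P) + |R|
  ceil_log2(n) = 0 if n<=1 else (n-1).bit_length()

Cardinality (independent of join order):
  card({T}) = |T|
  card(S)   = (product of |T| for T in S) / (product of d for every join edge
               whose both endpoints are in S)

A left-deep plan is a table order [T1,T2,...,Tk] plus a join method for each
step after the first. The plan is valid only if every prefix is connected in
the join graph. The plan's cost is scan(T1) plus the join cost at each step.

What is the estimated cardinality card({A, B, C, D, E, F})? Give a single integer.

48000000

Tables in S: A(120), B(250), C(80), D(80), E(40), F(200)
Edges inside S: B-E(d=20), E-F(d=4), F-C(d=8), C-D(d=5), D-A(d=10)
numerator = 120 * 250 * 80 * 80 * 40 * 200 = 1536000000000
denominator = 20 * 4 * 8 * 5 * 10 = 32000
card(S) = 1536000000000 / 32000 = 48000000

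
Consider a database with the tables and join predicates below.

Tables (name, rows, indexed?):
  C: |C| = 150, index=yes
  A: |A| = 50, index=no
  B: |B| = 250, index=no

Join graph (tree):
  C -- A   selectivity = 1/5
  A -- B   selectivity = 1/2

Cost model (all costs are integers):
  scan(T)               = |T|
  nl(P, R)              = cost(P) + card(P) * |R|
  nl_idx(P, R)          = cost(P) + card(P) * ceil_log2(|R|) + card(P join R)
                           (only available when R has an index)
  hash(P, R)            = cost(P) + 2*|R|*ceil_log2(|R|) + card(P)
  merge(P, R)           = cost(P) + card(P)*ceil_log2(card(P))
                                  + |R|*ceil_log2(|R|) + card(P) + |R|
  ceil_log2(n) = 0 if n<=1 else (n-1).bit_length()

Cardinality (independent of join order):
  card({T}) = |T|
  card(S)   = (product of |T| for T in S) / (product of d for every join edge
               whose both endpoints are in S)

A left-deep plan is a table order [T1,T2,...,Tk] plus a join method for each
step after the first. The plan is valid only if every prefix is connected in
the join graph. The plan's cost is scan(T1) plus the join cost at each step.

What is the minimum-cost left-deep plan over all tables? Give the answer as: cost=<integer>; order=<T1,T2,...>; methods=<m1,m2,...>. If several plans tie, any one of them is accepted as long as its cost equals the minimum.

cost=6400; order=C,A,B; methods=hash,hash

Selinger DP (subsets sized 1..n):
  {C}: scan cost=150, card=150
  {A}: scan cost=50, card=50
  {B}: scan cost=250, card=250
  {AC}: card=1500; try (A,hash)→900, (C,merge)→1750, (A,merge)→1850, (C,nl_idx)→1950, (C,hash)→2500, (C,nl)→7550 …(+1); best=900 via (A,hash)
  {AB}: card=6250; try (A,hash)→1100, (B,merge)→2650, (A,merge)→2850, (B,hash)→4100, (B,nl)→12550, (A,nl)→12750; best=1100 via (A,hash)
  {ABC}: card=187500; try (B,hash)→6400, (C,hash)→9750, (B,merge)→21150, (C,merge)→89950, (C,nl_idx)→238600, (B,nl)→375900 …(+1); best=6400 via (B,hash)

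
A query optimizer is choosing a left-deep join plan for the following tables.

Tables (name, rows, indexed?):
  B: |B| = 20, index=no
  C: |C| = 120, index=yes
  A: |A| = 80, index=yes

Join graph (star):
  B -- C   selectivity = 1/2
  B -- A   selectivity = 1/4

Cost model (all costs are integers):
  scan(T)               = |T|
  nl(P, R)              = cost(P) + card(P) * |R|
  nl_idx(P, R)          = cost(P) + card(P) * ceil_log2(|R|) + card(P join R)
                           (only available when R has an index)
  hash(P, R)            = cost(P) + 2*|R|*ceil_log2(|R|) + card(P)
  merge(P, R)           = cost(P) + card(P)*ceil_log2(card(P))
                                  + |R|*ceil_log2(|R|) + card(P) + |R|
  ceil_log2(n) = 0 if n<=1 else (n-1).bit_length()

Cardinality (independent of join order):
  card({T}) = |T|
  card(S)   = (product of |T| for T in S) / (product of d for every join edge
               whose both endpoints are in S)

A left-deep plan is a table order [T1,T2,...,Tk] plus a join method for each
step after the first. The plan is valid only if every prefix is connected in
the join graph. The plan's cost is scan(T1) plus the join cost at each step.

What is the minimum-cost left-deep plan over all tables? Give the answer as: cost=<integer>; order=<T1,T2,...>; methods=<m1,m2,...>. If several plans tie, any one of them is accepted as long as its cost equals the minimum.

Selinger DP (subsets sized 1..n):
  {B}: scan cost=20, card=20
  {C}: scan cost=120, card=120
  {A}: scan cost=80, card=80
  {BC}: card=1200; try (B,hash)→440, (C,merge)→1100, (B,merge)→1200, (C,nl_idx)→1360, (C,hash)→1720, (C,nl)→2420 …(+1); best=440 via (B,hash)
  {AB}: card=400; try (B,hash)→360, (A,nl_idx)→560, (A,merge)→780, (B,merge)→840, (A,hash)→1160, (A,nl)→1620 …(+1); best=360 via (B,hash)
  {ABC}: card=24000; try (C,hash)→2440, (A,hash)→2760, (C,merge)→5320, (A,merge)→15480, (C,nl_idx)→27160, (A,nl_idx)→32840 …(+2); best=2440 via (C,hash)

cost=2440; order=A,B,C; methods=hash,hash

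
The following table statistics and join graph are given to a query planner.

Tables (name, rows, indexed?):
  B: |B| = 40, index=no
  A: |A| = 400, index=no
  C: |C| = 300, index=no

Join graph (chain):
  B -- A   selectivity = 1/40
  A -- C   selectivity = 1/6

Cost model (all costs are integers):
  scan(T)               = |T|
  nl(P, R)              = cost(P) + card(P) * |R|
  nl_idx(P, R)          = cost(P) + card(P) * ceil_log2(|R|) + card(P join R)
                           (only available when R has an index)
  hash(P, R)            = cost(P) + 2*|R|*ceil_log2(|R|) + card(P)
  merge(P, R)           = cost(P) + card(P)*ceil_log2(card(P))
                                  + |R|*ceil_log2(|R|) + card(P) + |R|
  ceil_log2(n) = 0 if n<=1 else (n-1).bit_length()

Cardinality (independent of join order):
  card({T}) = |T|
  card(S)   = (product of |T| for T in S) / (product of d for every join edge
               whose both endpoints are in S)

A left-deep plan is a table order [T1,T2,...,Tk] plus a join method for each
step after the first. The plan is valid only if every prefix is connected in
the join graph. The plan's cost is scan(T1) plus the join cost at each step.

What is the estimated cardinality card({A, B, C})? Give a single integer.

20000

Tables in S: A(400), B(40), C(300)
Edges inside S: B-A(d=40), A-C(d=6)
numerator = 400 * 40 * 300 = 4800000
denominator = 40 * 6 = 240
card(S) = 4800000 / 240 = 20000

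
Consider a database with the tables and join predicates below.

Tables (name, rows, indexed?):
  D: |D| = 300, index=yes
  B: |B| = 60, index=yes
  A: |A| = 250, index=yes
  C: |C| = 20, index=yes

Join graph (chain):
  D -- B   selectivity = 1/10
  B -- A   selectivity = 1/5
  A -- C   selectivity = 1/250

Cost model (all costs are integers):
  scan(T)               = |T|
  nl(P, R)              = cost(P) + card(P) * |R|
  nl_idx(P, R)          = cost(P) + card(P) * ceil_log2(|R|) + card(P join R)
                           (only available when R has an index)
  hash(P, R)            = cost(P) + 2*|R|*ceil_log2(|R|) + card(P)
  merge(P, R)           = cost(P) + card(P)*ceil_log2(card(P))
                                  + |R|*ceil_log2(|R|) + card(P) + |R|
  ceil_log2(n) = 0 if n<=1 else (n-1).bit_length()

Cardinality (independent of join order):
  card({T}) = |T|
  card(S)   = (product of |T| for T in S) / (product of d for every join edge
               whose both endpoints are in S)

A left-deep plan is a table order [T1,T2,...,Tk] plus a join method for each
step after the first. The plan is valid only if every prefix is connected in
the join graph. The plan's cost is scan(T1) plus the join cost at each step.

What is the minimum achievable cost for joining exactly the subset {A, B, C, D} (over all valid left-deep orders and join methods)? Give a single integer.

Selinger DP over subsets of {A,B,C,D}:
  {D}: scan cost=300, card=300
  {B}: scan cost=60, card=60
  {A}: scan cost=250, card=250
  {C}: scan cost=20, card=20
  {BD}: card=1800; try (B,hash)→1320, (D,nl_idx)→2400, (D,merge)→3480, (B,merge)→3720, (B,nl_idx)→3900, (D,hash)→5520 …(+2); best=1320 via (B,hash)
  {AB}: card=3000; try (B,hash)→1220, (A,merge)→2730, (B,merge)→2920, (A,nl_idx)→3540, (A,hash)→4120, (B,nl_idx)→4750 …(+2); best=1220 via (B,hash)
  {AC}: card=20; try (A,nl_idx)→200, (C,hash)→700, (C,nl_idx)→1520, (A,merge)→2390, (C,merge)→2620, (A,hash)→4040 …(+2); best=200 via (A,nl_idx)
  {ABD}: card=90000; try (A,hash)→7120, (D,hash)→9620, (A,merge)→25170, (D,merge)→43220, (A,nl_idx)→105720, (D,nl_idx)→118220 …(+2); best=7120 via (A,hash)
  {ABC}: card=240; try (B,nl_idx)→560, (B,merge)→740, (B,hash)→940, (B,nl)→1400, (C,hash)→4420, (C,nl_idx)→16460 …(+2); best=560 via (B,nl_idx)
  {ABCD}: card=7200; try (D,merge)→5720, (D,hash)→6200, (D,nl_idx)→9920, (D,nl)→72560, (C,hash)→97320, (C,nl_idx)→464320 …(+2); best=5720 via (D,merge)

5720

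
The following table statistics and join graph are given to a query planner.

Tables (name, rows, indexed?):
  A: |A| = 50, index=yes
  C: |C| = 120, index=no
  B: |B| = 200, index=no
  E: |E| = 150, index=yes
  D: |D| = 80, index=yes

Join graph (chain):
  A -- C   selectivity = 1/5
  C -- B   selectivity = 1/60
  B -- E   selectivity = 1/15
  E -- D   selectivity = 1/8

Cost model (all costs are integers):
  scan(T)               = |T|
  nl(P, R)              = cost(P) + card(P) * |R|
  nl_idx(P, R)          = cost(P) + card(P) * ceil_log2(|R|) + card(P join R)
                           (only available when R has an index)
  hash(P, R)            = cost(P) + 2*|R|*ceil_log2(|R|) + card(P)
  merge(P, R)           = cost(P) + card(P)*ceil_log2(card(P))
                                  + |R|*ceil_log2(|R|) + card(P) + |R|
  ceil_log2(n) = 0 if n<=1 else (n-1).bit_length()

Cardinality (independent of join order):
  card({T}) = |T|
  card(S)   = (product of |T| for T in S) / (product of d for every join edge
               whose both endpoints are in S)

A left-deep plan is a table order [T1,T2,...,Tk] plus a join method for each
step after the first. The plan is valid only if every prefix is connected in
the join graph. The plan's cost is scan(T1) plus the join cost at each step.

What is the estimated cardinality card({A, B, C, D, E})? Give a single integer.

Tables in S: A(50), B(200), C(120), D(80), E(150)
Edges inside S: A-C(d=5), C-B(d=60), B-E(d=15), E-D(d=8)
numerator = 50 * 200 * 120 * 80 * 150 = 14400000000
denominator = 5 * 60 * 15 * 8 = 36000
card(S) = 14400000000 / 36000 = 400000

400000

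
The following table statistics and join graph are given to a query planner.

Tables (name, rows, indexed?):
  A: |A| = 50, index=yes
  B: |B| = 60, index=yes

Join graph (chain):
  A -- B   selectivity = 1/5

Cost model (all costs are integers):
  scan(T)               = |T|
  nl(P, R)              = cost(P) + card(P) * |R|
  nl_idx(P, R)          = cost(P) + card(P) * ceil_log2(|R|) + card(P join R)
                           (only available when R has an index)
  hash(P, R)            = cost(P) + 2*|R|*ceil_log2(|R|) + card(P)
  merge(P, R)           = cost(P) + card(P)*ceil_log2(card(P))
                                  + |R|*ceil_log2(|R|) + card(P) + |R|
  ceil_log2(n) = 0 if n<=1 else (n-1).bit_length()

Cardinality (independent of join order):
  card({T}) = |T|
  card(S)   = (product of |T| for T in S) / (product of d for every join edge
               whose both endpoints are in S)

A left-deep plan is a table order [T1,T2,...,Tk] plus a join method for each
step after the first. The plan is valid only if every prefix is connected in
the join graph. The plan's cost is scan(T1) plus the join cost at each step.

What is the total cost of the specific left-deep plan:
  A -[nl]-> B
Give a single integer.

3050

step 1: scan A: cost=50, card=50
step 2: join B via nl
    card(P join B) = 50*60/(5) = 600
    cost = 50 + 50*60 = 3050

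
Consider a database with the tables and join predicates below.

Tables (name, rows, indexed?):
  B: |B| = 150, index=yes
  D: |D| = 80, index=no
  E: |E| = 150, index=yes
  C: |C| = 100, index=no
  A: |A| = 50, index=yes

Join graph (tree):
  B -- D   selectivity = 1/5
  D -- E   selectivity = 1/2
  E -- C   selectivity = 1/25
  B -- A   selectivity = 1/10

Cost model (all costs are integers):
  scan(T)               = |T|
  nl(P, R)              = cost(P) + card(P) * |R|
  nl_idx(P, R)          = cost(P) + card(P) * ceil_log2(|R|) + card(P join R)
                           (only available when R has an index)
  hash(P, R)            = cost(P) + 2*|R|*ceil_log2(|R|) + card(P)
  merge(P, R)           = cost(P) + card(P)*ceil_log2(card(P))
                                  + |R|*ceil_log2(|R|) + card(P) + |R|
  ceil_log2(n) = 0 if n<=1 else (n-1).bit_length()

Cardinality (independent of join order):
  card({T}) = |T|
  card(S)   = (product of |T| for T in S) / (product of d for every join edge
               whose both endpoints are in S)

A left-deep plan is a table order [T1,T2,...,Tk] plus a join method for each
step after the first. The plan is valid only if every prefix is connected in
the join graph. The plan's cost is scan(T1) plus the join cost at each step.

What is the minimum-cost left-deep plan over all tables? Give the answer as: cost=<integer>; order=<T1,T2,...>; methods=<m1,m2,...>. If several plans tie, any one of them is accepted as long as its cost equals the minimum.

cost=750220; order=C,E,D,B,A; methods=nl_idx,hash,hash,hash

Selinger DP (subsets sized 1..n):
  {B}: scan cost=150, card=150
  {D}: scan cost=80, card=80
  {E}: scan cost=150, card=150
  {C}: scan cost=100, card=100
  {A}: scan cost=50, card=50
  {BD}: card=2400; try (D,hash)→1420, (B,merge)→2070, (D,merge)→2140, (B,hash)→2560, (B,nl_idx)→3120, (B,nl)→12080 …(+1); best=1420 via (D,hash)
  {AB}: card=750; try (A,hash)→900, (B,nl_idx)→1200, (B,merge)→1750, (A,nl_idx)→1800, (A,merge)→1850, (B,hash)→2500 …(+2); best=900 via (A,hash)
  {DE}: card=6000; try (D,hash)→1420, (E,merge)→2070, (D,merge)→2140, (E,hash)→2560, (E,nl_idx)→6720, (E,nl)→12080 …(+1); best=1420 via (D,hash)
  {CE}: card=600; try (E,nl_idx)→1500, (C,hash)→1700, (E,merge)→2250, (C,merge)→2300, (E,hash)→2600, (E,nl)→15100 …(+1); best=1500 via (E,nl_idx)
  {BDE}: card=180000; try (E,hash)→6220, (B,hash)→9820, (E,merge)→33970, (B,merge)→86770, (E,nl_idx)→200620, (B,nl_idx)→229420 …(+2); best=6220 via (E,hash)
  {ABD}: card=12000; try (D,hash)→2770, (A,hash)→4420, (D,merge)→9790, (A,nl_idx)→27820, (A,merge)→32970, (D,nl)→60900 …(+1); best=2770 via (D,hash)
  {CDE}: card=24000; try (D,hash)→3220, (D,merge)→8740, (C,hash)→8820, (D,nl)→49500, (C,merge)→86220, (C,nl)→601420; best=3220 via (D,hash)
  {BCDE}: card=720000; try (B,hash)→29620, (C,hash)→187620, (B,merge)→388570, (B,nl_idx)→915220, (C,merge)→3427020, (B,nl)→3603220 …(+1); best=29620 via (B,hash)
  {ABDE}: card=900000; try (E,hash)→17170, (E,merge)→184120, (A,hash)→186820, (E,nl_idx)→998770, (E,nl)→1802770, (A,nl_idx)→1986220 …(+2); best=17170 via (E,hash)
  {ABCDE}: card=3600000; try (A,hash)→750220, (C,hash)→918570, (A,nl_idx)→7949620, (A,merge)→15149970, (C,merge)→18917970, (A,nl)→36029620 …(+1); best=750220 via (A,hash)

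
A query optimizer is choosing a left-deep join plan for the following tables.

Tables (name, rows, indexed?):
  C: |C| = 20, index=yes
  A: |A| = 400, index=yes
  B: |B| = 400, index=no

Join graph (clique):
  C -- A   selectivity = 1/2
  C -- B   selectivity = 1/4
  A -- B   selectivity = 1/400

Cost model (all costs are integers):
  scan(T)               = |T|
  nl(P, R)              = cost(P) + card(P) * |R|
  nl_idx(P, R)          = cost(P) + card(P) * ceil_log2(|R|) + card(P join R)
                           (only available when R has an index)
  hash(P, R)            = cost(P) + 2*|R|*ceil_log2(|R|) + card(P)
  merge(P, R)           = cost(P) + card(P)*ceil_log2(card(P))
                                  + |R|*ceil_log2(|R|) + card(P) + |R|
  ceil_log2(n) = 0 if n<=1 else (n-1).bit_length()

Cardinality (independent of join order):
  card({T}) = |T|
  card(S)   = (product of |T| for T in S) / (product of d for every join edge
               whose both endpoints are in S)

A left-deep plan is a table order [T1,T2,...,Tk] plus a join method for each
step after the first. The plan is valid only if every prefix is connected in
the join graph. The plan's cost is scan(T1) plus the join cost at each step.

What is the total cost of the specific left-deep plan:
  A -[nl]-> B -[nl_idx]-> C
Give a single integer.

step 1: scan A: cost=400, card=400
step 2: join B via nl
    card(P join B) = 400*400/(400) = 400
    cost = 400 + 400*400 = 160400
step 3: join C via nl_idx
    card(P join C) = 400*20/(2*4) = 1000
    cost = 160400 + 400*5 + 1000 = 163400

163400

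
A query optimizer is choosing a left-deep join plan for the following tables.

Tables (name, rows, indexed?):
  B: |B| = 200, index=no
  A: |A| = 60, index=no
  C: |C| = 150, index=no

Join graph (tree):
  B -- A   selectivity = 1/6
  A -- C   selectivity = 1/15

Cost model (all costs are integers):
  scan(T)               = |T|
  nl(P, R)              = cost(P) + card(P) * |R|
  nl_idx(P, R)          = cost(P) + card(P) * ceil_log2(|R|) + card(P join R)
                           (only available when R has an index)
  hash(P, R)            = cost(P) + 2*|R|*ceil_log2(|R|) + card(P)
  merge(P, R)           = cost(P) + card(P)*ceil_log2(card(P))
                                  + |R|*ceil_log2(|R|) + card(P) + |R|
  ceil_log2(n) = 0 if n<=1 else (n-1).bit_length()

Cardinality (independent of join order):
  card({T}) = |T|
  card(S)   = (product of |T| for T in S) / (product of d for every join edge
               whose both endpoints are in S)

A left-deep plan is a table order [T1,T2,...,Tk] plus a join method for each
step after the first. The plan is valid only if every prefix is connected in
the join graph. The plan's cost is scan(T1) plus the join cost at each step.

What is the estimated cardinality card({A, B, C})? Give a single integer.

20000

Tables in S: A(60), B(200), C(150)
Edges inside S: B-A(d=6), A-C(d=15)
numerator = 60 * 200 * 150 = 1800000
denominator = 6 * 15 = 90
card(S) = 1800000 / 90 = 20000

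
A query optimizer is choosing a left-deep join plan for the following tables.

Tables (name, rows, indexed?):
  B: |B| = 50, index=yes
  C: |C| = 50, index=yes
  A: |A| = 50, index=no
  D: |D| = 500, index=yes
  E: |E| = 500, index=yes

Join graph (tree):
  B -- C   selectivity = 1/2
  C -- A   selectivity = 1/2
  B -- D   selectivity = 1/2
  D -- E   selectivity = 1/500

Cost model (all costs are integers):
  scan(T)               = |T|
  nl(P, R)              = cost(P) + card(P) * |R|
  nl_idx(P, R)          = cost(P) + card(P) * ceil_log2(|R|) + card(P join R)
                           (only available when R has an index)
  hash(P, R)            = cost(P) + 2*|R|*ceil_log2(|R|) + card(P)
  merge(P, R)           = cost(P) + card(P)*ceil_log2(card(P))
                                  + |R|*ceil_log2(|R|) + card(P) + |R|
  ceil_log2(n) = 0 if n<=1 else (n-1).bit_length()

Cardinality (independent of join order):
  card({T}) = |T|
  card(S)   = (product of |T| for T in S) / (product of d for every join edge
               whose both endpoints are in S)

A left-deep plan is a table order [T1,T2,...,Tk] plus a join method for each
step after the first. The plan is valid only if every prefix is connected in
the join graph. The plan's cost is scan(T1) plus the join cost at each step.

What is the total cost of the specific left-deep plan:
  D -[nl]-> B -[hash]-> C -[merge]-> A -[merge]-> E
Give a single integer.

193793950

step 1: scan D: cost=500, card=500
step 2: join B via nl
    card(P join B) = 500*50/(2) = 12500
    cost = 500 + 500*50 = 25500
step 3: join C via hash
    card(P join C) = 12500*50/(2) = 312500
    cost = 25500 + 2*50*6 + 12500 = 38600
step 4: join A via merge
    card(P join A) = 312500*50/(2) = 7812500
    cost = 38600 + 312500*19 + 50*6 + 312500 + 50 = 6288950
step 5: join E via merge
    card(P join E) = 7812500*500/(500) = 7812500
    cost = 6288950 + 7812500*23 + 500*9 + 7812500 + 500 = 193793950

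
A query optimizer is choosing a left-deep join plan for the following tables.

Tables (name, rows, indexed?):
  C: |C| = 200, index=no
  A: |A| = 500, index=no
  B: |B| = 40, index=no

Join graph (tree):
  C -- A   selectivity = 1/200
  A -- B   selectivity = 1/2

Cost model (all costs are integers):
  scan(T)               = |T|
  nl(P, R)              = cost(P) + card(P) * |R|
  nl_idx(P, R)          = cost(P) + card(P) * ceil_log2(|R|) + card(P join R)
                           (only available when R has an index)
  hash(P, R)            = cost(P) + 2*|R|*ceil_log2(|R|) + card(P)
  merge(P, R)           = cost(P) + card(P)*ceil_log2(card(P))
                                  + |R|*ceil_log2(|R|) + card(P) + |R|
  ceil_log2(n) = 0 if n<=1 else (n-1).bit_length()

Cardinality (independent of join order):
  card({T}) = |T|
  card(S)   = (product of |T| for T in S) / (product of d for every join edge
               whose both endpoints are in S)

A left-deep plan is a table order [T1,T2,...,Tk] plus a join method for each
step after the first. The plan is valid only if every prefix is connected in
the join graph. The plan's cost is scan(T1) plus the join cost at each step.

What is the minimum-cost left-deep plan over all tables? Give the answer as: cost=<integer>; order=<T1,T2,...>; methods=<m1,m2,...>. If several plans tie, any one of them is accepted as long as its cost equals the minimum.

cost=5180; order=A,C,B; methods=hash,hash

Selinger DP (subsets sized 1..n):
  {C}: scan cost=200, card=200
  {A}: scan cost=500, card=500
  {B}: scan cost=40, card=40
  {AC}: card=500; try (C,hash)→4200, (A,merge)→7000, (C,merge)→7300, (A,hash)→9400, (A,nl)→100200, (C,nl)→100500; best=4200 via (C,hash)
  {AB}: card=10000; try (B,hash)→1480, (A,merge)→5320, (B,merge)→5780, (A,hash)→9080, (A,nl)→20040, (B,nl)→20500; best=1480 via (B,hash)
  {ABC}: card=10000; try (B,hash)→5180, (B,merge)→9480, (C,hash)→14680, (B,nl)→24200, (C,merge)→153280, (C,nl)→2001480; best=5180 via (B,hash)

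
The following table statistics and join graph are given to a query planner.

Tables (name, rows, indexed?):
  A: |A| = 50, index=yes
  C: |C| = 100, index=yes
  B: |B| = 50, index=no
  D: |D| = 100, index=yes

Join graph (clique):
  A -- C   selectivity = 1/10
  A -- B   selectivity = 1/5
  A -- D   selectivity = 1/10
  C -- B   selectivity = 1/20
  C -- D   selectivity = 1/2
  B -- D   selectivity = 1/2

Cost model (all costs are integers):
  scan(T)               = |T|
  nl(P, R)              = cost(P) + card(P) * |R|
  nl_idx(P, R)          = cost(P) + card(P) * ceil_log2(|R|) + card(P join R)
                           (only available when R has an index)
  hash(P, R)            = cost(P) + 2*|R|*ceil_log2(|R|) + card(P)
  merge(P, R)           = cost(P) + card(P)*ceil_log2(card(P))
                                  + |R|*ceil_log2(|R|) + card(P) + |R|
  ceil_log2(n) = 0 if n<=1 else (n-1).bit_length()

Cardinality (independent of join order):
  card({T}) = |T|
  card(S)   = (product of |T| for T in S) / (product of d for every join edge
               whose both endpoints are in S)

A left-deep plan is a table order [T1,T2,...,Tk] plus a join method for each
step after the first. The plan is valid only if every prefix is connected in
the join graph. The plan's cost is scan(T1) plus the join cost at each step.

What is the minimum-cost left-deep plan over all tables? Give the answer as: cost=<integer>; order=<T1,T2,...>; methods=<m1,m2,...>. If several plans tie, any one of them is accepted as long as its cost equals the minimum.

Selinger DP (subsets sized 1..n):
  {A}: scan cost=50, card=50
  {C}: scan cost=100, card=100
  {B}: scan cost=50, card=50
  {D}: scan cost=100, card=100
  {AC}: card=500; try (A,hash)→800, (C,nl_idx)→900, (C,merge)→1200, (A,nl_idx)→1200, (A,merge)→1250, (C,hash)→1500 …(+2); best=800 via (A,hash)
  {AB}: card=500; try (B,hash)→700, (A,hash)→700, (B,merge)→750, (A,merge)→750, (A,nl_idx)→850, (B,nl)→2550 …(+1); best=700 via (B,hash)
  {AD}: card=500; try (A,hash)→800, (D,nl_idx)→900, (D,merge)→1200, (A,nl_idx)→1200, (A,merge)→1250, (D,hash)→1500 …(+2); best=800 via (A,hash)
  {BC}: card=250; try (C,nl_idx)→650, (B,hash)→800, (C,merge)→1200, (B,merge)→1250, (C,hash)→1500, (C,nl)→5050 …(+1); best=650 via (C,nl_idx)
  {CD}: card=5000; try (D,hash)→1600, (C,hash)→1600, (D,merge)→1700, (C,merge)→1700, (D,nl_idx)→5800, (C,nl_idx)→5800 …(+2); best=1600 via (D,hash)
  {BD}: card=2500; try (B,hash)→800, (D,merge)→1200, (B,merge)→1250, (D,hash)→1500, (D,nl_idx)→2900, (D,nl)→5050 …(+1); best=800 via (B,hash)
  {ABC}: card=250; try (A,hash)→1500, (B,hash)→1900, (A,nl_idx)→2400, (C,hash)→2600, (A,merge)→3250, (C,nl_idx)→4450 …(+5); best=1500 via (A,hash)
  {ACD}: card=2500; try (D,hash)→2700, (C,hash)→2700, (D,merge)→6600, (C,merge)→6600, (D,nl_idx)→6800, (C,nl_idx)→6800 …(+6); best=2700 via (D,hash)
  {ABD}: card=2500; try (B,hash)→1900, (D,hash)→2600, (A,hash)→3900, (B,merge)→6150, (D,merge)→6500, (D,nl_idx)→6700 …(+5); best=1900 via (B,hash)
  {BCD}: card=6250; try (D,hash)→2300, (D,merge)→3700, (C,hash)→4700, (B,hash)→7200, (D,nl_idx)→8650, (C,nl_idx)→24550 …(+5); best=2300 via (D,hash)
  {ABCD}: card=625; try (D,hash)→3150, (D,nl_idx)→3875, (D,merge)→4550, (C,hash)→5800, (B,hash)→5800, (A,hash)→9150 …(+9); best=3150 via (D,hash)

cost=3150; order=B,C,A,D; methods=nl_idx,hash,hash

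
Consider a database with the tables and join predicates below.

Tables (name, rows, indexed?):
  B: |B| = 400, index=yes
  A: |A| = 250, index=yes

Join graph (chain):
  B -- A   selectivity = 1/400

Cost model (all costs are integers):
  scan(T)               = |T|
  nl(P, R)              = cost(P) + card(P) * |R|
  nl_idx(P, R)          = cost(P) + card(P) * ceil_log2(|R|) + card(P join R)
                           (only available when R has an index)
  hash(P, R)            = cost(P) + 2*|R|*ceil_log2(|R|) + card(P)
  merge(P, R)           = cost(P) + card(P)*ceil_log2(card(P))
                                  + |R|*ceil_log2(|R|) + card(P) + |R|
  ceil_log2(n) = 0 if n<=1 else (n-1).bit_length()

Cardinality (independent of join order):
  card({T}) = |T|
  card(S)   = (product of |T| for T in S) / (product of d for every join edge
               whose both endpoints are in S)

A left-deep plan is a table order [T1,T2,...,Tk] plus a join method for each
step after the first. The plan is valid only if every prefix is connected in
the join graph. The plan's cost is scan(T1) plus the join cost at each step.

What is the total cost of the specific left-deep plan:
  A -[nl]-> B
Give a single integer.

step 1: scan A: cost=250, card=250
step 2: join B via nl
    card(P join B) = 250*400/(400) = 250
    cost = 250 + 250*400 = 100250

100250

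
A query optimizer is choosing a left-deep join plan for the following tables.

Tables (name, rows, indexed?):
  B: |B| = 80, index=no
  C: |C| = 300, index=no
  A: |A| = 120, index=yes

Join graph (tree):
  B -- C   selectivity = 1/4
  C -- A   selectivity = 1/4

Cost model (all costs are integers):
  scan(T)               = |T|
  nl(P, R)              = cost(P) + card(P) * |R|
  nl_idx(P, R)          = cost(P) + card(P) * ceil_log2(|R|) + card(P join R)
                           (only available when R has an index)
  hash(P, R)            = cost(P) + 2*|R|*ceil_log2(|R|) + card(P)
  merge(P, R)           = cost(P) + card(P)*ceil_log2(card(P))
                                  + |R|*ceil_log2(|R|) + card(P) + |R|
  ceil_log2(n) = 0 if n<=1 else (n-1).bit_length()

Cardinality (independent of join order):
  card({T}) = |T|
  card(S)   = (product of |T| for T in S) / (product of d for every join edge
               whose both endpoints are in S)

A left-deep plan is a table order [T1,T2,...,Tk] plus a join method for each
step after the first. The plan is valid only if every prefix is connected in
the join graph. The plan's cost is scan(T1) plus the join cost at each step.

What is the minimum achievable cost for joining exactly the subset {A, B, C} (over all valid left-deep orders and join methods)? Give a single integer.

9400

Selinger DP over subsets of {A,B,C}:
  {B}: scan cost=80, card=80
  {C}: scan cost=300, card=300
  {A}: scan cost=120, card=120
  {BC}: card=6000; try (B,hash)→1720, (C,merge)→3720, (B,merge)→3940, (C,hash)→5560, (C,nl)→24080, (B,nl)→24300; best=1720 via (B,hash)
  {AC}: card=9000; try (A,hash)→2280, (C,merge)→4080, (A,merge)→4260, (C,hash)→5640, (A,nl_idx)→11400, (C,nl)→36120 …(+1); best=2280 via (A,hash)
  {ABC}: card=180000; try (A,hash)→9400, (B,hash)→12400, (A,merge)→86680, (B,merge)→137920, (A,nl_idx)→223720, (A,nl)→721720 …(+1); best=9400 via (A,hash)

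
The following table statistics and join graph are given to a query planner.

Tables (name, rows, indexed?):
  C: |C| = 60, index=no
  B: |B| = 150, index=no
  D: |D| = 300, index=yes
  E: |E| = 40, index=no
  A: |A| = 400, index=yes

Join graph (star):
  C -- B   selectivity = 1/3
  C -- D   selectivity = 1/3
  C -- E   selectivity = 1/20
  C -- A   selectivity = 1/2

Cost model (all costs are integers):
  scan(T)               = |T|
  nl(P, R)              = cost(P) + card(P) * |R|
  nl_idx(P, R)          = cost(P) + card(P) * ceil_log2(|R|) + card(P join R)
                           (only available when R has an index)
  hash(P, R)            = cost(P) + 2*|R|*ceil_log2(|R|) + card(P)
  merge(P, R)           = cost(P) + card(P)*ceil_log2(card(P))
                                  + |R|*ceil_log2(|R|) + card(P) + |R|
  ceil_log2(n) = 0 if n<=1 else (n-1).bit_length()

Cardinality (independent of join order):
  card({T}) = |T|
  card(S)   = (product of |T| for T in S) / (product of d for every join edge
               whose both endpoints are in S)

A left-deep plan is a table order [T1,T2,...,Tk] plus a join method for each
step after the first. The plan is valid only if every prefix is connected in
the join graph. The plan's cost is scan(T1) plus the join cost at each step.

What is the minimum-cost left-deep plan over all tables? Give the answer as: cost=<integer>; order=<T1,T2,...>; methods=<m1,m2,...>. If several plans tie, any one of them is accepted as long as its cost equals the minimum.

cost=621510; order=C,E,B,D,A; methods=hash,merge,hash,hash

Selinger DP (subsets sized 1..n):
  {C}: scan cost=60, card=60
  {B}: scan cost=150, card=150
  {D}: scan cost=300, card=300
  {E}: scan cost=40, card=40
  {A}: scan cost=400, card=400
  {BC}: card=3000; try (C,hash)→1020, (B,merge)→1830, (C,merge)→1920, (B,hash)→2520, (B,nl)→9060, (C,nl)→9150; best=1020 via (C,hash)
  {CD}: card=6000; try (C,hash)→1320, (D,merge)→3480, (C,merge)→3720, (D,hash)→5520, (D,nl_idx)→6600, (D,nl)→18060 …(+1); best=1320 via (C,hash)
  {CE}: card=120; try (E,hash)→600, (C,merge)→740, (E,merge)→760, (C,hash)→800, (C,nl)→2440, (E,nl)→2460; best=600 via (E,hash)
  {AC}: card=12000; try (C,hash)→1520, (A,merge)→4480, (C,merge)→4820, (A,hash)→7320, (A,nl_idx)→12600, (A,nl)→24060 …(+1); best=1520 via (C,hash)
  {BCD}: card=300000; try (D,hash)→9420, (B,hash)→9720, (D,merge)→43020, (B,merge)→86670, (D,nl_idx)→328020, (D,nl)→901020 …(+1); best=9420 via (D,hash)
  {BCE}: card=6000; try (B,merge)→2910, (B,hash)→3120, (E,hash)→4500, (B,nl)→18600, (E,merge)→40300, (E,nl)→121020; best=2910 via (B,merge)
  {ABC}: card=600000; try (A,hash)→11220, (B,hash)→15920, (A,merge)→44020, (B,merge)→182870, (A,nl_idx)→628020, (A,nl)→1201020 …(+1); best=11220 via (A,hash)
  {CDE}: card=12000; try (D,merge)→4560, (D,hash)→6120, (E,hash)→7800, (D,nl_idx)→13680, (D,nl)→36600, (E,merge)→85600 …(+1); best=4560 via (D,merge)
  {ACD}: card=1200000; try (A,hash)→14520, (D,hash)→18920, (A,merge)→89320, (D,merge)→184520, (A,nl_idx)→1255320, (D,nl_idx)→1309520 …(+2); best=14520 via (A,hash)
  {ACE}: card=24000; try (A,merge)→5560, (A,hash)→7920, (E,hash)→14000, (A,nl_idx)→25680, (A,nl)→48600, (E,merge)→181800 …(+1); best=5560 via (A,merge)
  {BCDE}: card=600000; try (D,hash)→14310, (B,hash)→18960, (D,merge)→89910, (B,merge)→185910, (E,hash)→309900, (D,nl_idx)→656910 …(+4); best=14310 via (D,hash)
  {ABCD}: card=60000000; try (A,hash)→316620, (D,hash)→616620, (B,hash)→1216920, (A,merge)→6013420, (D,merge)→12614220, (B,merge)→26415870 …(+5); best=316620 via (A,hash)
  {ABCE}: card=1200000; try (A,hash)→16110, (B,hash)→31960, (A,merge)→90910, (B,merge)→390910, (E,hash)→611700, (A,nl_idx)→1256910 …(+4); best=16110 via (A,hash)
  {ACDE}: card=2400000; try (A,hash)→23760, (D,hash)→34960, (A,merge)→188560, (D,merge)→392560, (E,hash)→1215000, (A,nl_idx)→2512560 …(+5); best=23760 via (A,hash)
  {ABCDE}: card=120000000; try (A,hash)→621510, (D,hash)→1221510, (B,hash)→2426160, (A,merge)→12618310, (D,merge)→26419110, (B,merge)→55225110 …(+8); best=621510 via (A,hash)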